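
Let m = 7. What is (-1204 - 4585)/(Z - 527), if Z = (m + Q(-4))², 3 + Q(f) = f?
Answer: 5789/527 ≈ 10.985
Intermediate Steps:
Q(f) = -3 + f
Z = 0 (Z = (7 + (-3 - 4))² = (7 - 7)² = 0² = 0)
(-1204 - 4585)/(Z - 527) = (-1204 - 4585)/(0 - 527) = -5789/(-527) = -5789*(-1/527) = 5789/527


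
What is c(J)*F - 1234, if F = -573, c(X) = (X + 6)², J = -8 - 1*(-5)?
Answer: -6391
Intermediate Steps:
J = -3 (J = -8 + 5 = -3)
c(X) = (6 + X)²
c(J)*F - 1234 = (6 - 3)²*(-573) - 1234 = 3²*(-573) - 1234 = 9*(-573) - 1234 = -5157 - 1234 = -6391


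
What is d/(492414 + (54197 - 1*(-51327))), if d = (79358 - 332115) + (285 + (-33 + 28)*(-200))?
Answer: -125736/298969 ≈ -0.42057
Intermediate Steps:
d = -251472 (d = -252757 + (285 - 5*(-200)) = -252757 + (285 + 1000) = -252757 + 1285 = -251472)
d/(492414 + (54197 - 1*(-51327))) = -251472/(492414 + (54197 - 1*(-51327))) = -251472/(492414 + (54197 + 51327)) = -251472/(492414 + 105524) = -251472/597938 = -251472*1/597938 = -125736/298969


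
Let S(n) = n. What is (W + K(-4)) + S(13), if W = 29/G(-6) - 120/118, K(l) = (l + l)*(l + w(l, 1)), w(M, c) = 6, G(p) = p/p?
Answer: 1474/59 ≈ 24.983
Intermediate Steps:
G(p) = 1
K(l) = 2*l*(6 + l) (K(l) = (l + l)*(l + 6) = (2*l)*(6 + l) = 2*l*(6 + l))
W = 1651/59 (W = 29/1 - 120/118 = 29*1 - 120*1/118 = 29 - 60/59 = 1651/59 ≈ 27.983)
(W + K(-4)) + S(13) = (1651/59 + 2*(-4)*(6 - 4)) + 13 = (1651/59 + 2*(-4)*2) + 13 = (1651/59 - 16) + 13 = 707/59 + 13 = 1474/59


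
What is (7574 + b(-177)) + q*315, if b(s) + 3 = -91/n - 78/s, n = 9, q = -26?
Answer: -333824/531 ≈ -628.67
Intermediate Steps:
b(s) = -118/9 - 78/s (b(s) = -3 + (-91/9 - 78/s) = -118/9 - 78/s)
(7574 + b(-177)) + q*315 = (7574 + (-118/9 - 78/(-177))) - 26*315 = (7574 + (-118/9 - 78*(-1/177))) - 8190 = (7574 + (-118/9 + 26/59)) - 8190 = (7574 - 6728/531) - 8190 = 4015066/531 - 8190 = -333824/531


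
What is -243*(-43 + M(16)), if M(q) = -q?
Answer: 14337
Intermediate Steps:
-243*(-43 + M(16)) = -243*(-43 - 1*16) = -243*(-43 - 16) = -243*(-59) = 14337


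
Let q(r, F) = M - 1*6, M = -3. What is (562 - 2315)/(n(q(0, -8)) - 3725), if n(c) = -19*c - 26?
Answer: 1753/3580 ≈ 0.48967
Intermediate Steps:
q(r, F) = -9 (q(r, F) = -3 - 1*6 = -3 - 6 = -9)
n(c) = -26 - 19*c
(562 - 2315)/(n(q(0, -8)) - 3725) = (562 - 2315)/((-26 - 19*(-9)) - 3725) = -1753/((-26 + 171) - 3725) = -1753/(145 - 3725) = -1753/(-3580) = -1753*(-1/3580) = 1753/3580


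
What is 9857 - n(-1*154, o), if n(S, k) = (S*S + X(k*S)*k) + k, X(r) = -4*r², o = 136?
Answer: 238626203989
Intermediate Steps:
n(S, k) = k + S² - 4*S²*k³ (n(S, k) = (S*S + (-4*S²*k²)*k) + k = (S² + (-4*S²*k²)*k) + k = (S² - 4*S²*k³) + k = k + S² - 4*S²*k³)
9857 - n(-1*154, o) = 9857 - (136 + (-1*154)² - 4*(-1*154)²*136³) = 9857 - (136 + (-154)² - 4*(-154)²*2515456) = 9857 - (136 + 23716 - 4*23716*2515456) = 9857 - (136 + 23716 - 238626217984) = 9857 - 1*(-238626194132) = 9857 + 238626194132 = 238626203989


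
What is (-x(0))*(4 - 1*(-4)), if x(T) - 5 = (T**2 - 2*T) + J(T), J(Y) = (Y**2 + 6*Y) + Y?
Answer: -40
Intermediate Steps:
J(Y) = Y**2 + 7*Y
x(T) = 5 + T**2 - 2*T + T*(7 + T) (x(T) = 5 + ((T**2 - 2*T) + T*(7 + T)) = 5 + (T**2 - 2*T + T*(7 + T)) = 5 + T**2 - 2*T + T*(7 + T))
(-x(0))*(4 - 1*(-4)) = (-(5 + 2*0**2 + 5*0))*(4 - 1*(-4)) = (-(5 + 2*0 + 0))*(4 + 4) = -(5 + 0 + 0)*8 = -1*5*8 = -5*8 = -40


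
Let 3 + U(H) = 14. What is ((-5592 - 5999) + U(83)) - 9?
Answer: -11589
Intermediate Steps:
U(H) = 11 (U(H) = -3 + 14 = 11)
((-5592 - 5999) + U(83)) - 9 = ((-5592 - 5999) + 11) - 9 = (-11591 + 11) - 9 = -11580 - 9 = -11589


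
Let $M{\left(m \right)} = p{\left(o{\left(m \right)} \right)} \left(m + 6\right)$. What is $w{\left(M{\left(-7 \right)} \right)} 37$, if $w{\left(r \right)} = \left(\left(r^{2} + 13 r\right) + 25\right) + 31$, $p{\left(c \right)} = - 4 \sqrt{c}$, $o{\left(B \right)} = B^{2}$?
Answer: $44548$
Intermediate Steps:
$M{\left(m \right)} = - 4 \sqrt{m^{2}} \left(6 + m\right)$ ($M{\left(m \right)} = - 4 \sqrt{m^{2}} \left(m + 6\right) = - 4 \sqrt{m^{2}} \left(6 + m\right)$)
$w{\left(r \right)} = 56 + r^{2} + 13 r$ ($w{\left(r \right)} = \left(25 + r^{2} + 13 r\right) + 31 = 56 + r^{2} + 13 r$)
$w{\left(M{\left(-7 \right)} \right)} 37 = \left(56 + \left(4 \sqrt{\left(-7\right)^{2}} \left(-6 - -7\right)\right)^{2} + 13 \cdot 4 \sqrt{\left(-7\right)^{2}} \left(-6 - -7\right)\right) 37 = \left(56 + \left(4 \sqrt{49} \left(-6 + 7\right)\right)^{2} + 13 \cdot 4 \sqrt{49} \left(-6 + 7\right)\right) 37 = \left(56 + \left(4 \cdot 7 \cdot 1\right)^{2} + 13 \cdot 4 \cdot 7 \cdot 1\right) 37 = \left(56 + 28^{2} + 13 \cdot 28\right) 37 = \left(56 + 784 + 364\right) 37 = 1204 \cdot 37 = 44548$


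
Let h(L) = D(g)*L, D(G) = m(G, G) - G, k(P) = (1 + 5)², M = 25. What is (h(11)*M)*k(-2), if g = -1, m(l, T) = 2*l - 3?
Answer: -39600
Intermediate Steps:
m(l, T) = -3 + 2*l
k(P) = 36 (k(P) = 6² = 36)
D(G) = -3 + G (D(G) = (-3 + 2*G) - G = -3 + G)
h(L) = -4*L (h(L) = (-3 - 1)*L = -4*L)
(h(11)*M)*k(-2) = (-4*11*25)*36 = -44*25*36 = -1100*36 = -39600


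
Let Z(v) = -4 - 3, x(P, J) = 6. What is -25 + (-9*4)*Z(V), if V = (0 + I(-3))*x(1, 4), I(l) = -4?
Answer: 227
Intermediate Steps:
V = -24 (V = (0 - 4)*6 = -4*6 = -24)
Z(v) = -7
-25 + (-9*4)*Z(V) = -25 - 9*4*(-7) = -25 - 36*(-7) = -25 + 252 = 227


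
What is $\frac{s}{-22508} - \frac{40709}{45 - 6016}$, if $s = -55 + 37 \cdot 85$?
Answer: $\frac{448913891}{67197634} \approx 6.6805$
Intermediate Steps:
$s = 3090$ ($s = -55 + 3145 = 3090$)
$\frac{s}{-22508} - \frac{40709}{45 - 6016} = \frac{3090}{-22508} - \frac{40709}{45 - 6016} = 3090 \left(- \frac{1}{22508}\right) - \frac{40709}{45 - 6016} = - \frac{1545}{11254} - \frac{40709}{-5971} = - \frac{1545}{11254} - - \frac{40709}{5971} = - \frac{1545}{11254} + \frac{40709}{5971} = \frac{448913891}{67197634}$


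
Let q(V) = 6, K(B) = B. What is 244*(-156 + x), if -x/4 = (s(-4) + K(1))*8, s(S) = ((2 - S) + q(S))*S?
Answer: 328912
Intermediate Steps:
s(S) = S*(8 - S) (s(S) = ((2 - S) + 6)*S = (8 - S)*S = S*(8 - S))
x = 1504 (x = -4*(-4*(8 - 1*(-4)) + 1)*8 = -4*(-4*(8 + 4) + 1)*8 = -4*(-4*12 + 1)*8 = -4*(-48 + 1)*8 = -(-188)*8 = -4*(-376) = 1504)
244*(-156 + x) = 244*(-156 + 1504) = 244*1348 = 328912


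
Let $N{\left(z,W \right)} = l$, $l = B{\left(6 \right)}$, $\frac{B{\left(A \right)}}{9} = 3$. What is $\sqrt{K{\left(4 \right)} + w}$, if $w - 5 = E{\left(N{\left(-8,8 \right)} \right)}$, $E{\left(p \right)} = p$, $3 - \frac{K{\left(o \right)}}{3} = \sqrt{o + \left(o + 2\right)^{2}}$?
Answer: $\sqrt{41 - 6 \sqrt{10}} \approx 4.6932$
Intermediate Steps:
$B{\left(A \right)} = 27$ ($B{\left(A \right)} = 9 \cdot 3 = 27$)
$l = 27$
$N{\left(z,W \right)} = 27$
$K{\left(o \right)} = 9 - 3 \sqrt{o + \left(2 + o\right)^{2}}$ ($K{\left(o \right)} = 9 - 3 \sqrt{o + \left(o + 2\right)^{2}} = 9 - 3 \sqrt{o + \left(2 + o\right)^{2}}$)
$w = 32$ ($w = 5 + 27 = 32$)
$\sqrt{K{\left(4 \right)} + w} = \sqrt{\left(9 - 3 \sqrt{4 + \left(2 + 4\right)^{2}}\right) + 32} = \sqrt{\left(9 - 3 \sqrt{4 + 6^{2}}\right) + 32} = \sqrt{\left(9 - 3 \sqrt{4 + 36}\right) + 32} = \sqrt{\left(9 - 3 \sqrt{40}\right) + 32} = \sqrt{\left(9 - 3 \cdot 2 \sqrt{10}\right) + 32} = \sqrt{\left(9 - 6 \sqrt{10}\right) + 32} = \sqrt{41 - 6 \sqrt{10}}$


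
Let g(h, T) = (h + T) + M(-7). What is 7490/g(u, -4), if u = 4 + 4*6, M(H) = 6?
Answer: 749/3 ≈ 249.67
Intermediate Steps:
u = 28 (u = 4 + 24 = 28)
g(h, T) = 6 + T + h (g(h, T) = (h + T) + 6 = (T + h) + 6 = 6 + T + h)
7490/g(u, -4) = 7490/(6 - 4 + 28) = 7490/30 = 7490*(1/30) = 749/3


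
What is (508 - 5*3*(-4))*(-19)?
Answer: -10792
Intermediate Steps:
(508 - 5*3*(-4))*(-19) = (508 - 15*(-4))*(-19) = (508 - 1*(-60))*(-19) = (508 + 60)*(-19) = 568*(-19) = -10792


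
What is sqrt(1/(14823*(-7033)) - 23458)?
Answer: I*sqrt(3147454170291164097)/11583351 ≈ 153.16*I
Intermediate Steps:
sqrt(1/(14823*(-7033)) - 23458) = sqrt((1/14823)*(-1/7033) - 23458) = sqrt(-1/104250159 - 23458) = sqrt(-2445500229823/104250159) = I*sqrt(3147454170291164097)/11583351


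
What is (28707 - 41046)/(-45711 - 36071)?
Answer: 12339/81782 ≈ 0.15088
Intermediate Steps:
(28707 - 41046)/(-45711 - 36071) = -12339/(-81782) = -12339*(-1/81782) = 12339/81782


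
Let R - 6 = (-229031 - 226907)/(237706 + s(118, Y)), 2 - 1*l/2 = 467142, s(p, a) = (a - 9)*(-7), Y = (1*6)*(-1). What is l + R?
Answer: -31740155736/33973 ≈ -9.3428e+5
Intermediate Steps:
Y = -6 (Y = 6*(-1) = -6)
s(p, a) = 63 - 7*a (s(p, a) = (-9 + a)*(-7) = 63 - 7*a)
l = -934280 (l = 4 - 2*467142 = 4 - 934284 = -934280)
R = 138704/33973 (R = 6 + (-229031 - 226907)/(237706 + (63 - 7*(-6))) = 6 - 455938/(237706 + (63 + 42)) = 6 - 455938/(237706 + 105) = 6 - 455938/237811 = 6 - 455938*1/237811 = 6 - 65134/33973 = 138704/33973 ≈ 4.0828)
l + R = -934280 + 138704/33973 = -31740155736/33973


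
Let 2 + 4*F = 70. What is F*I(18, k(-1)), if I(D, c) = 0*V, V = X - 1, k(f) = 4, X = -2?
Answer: 0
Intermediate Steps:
V = -3 (V = -2 - 1 = -3)
I(D, c) = 0 (I(D, c) = 0*(-3) = 0)
F = 17 (F = -1/2 + (1/4)*70 = -1/2 + 35/2 = 17)
F*I(18, k(-1)) = 17*0 = 0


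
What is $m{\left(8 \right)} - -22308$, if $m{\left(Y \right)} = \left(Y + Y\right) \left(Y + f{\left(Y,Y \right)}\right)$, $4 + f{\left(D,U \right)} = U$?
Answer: $22500$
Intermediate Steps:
$f{\left(D,U \right)} = -4 + U$
$m{\left(Y \right)} = 2 Y \left(-4 + 2 Y\right)$ ($m{\left(Y \right)} = \left(Y + Y\right) \left(Y + \left(-4 + Y\right)\right) = 2 Y \left(-4 + 2 Y\right)$)
$m{\left(8 \right)} - -22308 = 4 \cdot 8 \left(-2 + 8\right) - -22308 = 4 \cdot 8 \cdot 6 + 22308 = 192 + 22308 = 22500$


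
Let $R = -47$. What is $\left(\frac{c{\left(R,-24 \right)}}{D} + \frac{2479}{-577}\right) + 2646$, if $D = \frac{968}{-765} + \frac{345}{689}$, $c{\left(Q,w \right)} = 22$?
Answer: $\frac{607628327111}{232546579} \approx 2612.9$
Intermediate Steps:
$D = - \frac{403027}{527085}$ ($D = 968 \left(- \frac{1}{765}\right) + 345 \cdot \frac{1}{689} = - \frac{968}{765} + \frac{345}{689} = - \frac{403027}{527085} \approx -0.76463$)
$\left(\frac{c{\left(R,-24 \right)}}{D} + \frac{2479}{-577}\right) + 2646 = \left(\frac{22}{- \frac{403027}{527085}} + \frac{2479}{-577}\right) + 2646 = \left(22 \left(- \frac{527085}{403027}\right) + 2479 \left(- \frac{1}{577}\right)\right) + 2646 = \left(- \frac{11595870}{403027} - \frac{2479}{577}\right) + 2646 = - \frac{7689920923}{232546579} + 2646 = \frac{607628327111}{232546579}$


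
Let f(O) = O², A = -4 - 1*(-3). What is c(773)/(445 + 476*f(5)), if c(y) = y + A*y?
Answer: 0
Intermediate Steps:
A = -1 (A = -4 + 3 = -1)
c(y) = 0 (c(y) = y - y = 0)
c(773)/(445 + 476*f(5)) = 0/(445 + 476*5²) = 0/(445 + 476*25) = 0/(445 + 11900) = 0/12345 = 0*(1/12345) = 0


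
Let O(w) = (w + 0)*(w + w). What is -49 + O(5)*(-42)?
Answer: -2149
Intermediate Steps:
O(w) = 2*w**2 (O(w) = w*(2*w) = 2*w**2)
-49 + O(5)*(-42) = -49 + (2*5**2)*(-42) = -49 + (2*25)*(-42) = -49 + 50*(-42) = -49 - 2100 = -2149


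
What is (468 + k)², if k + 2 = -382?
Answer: 7056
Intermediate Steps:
k = -384 (k = -2 - 382 = -384)
(468 + k)² = (468 - 384)² = 84² = 7056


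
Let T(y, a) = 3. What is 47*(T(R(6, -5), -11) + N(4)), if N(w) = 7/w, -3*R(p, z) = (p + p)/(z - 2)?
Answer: 893/4 ≈ 223.25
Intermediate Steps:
R(p, z) = -2*p/(3*(-2 + z)) (R(p, z) = -(p + p)/(3*(z - 2)) = -2*p/(3*(-2 + z)))
47*(T(R(6, -5), -11) + N(4)) = 47*(3 + 7/4) = 47*(19/4) = 893/4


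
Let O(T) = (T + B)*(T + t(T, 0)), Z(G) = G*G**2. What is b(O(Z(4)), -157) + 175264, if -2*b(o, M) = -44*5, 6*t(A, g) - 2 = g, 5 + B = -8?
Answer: 175374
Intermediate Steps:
B = -13 (B = -5 - 8 = -13)
t(A, g) = 1/3 + g/6
Z(G) = G**3
O(T) = (-13 + T)*(1/3 + T) (O(T) = (T - 13)*(T + (1/3 + (1/6)*0)) = (-13 + T)*(T + (1/3 + 0)) = (-13 + T)*(T + 1/3) = (-13 + T)*(1/3 + T))
b(o, M) = 110 (b(o, M) = -(-22)*5 = -1/2*(-220) = 110)
b(O(Z(4)), -157) + 175264 = 110 + 175264 = 175374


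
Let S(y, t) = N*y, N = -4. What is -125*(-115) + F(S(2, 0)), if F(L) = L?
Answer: 14367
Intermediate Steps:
S(y, t) = -4*y
-125*(-115) + F(S(2, 0)) = -125*(-115) - 4*2 = 14375 - 8 = 14367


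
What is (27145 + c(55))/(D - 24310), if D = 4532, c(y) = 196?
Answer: -27341/19778 ≈ -1.3824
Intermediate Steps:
(27145 + c(55))/(D - 24310) = (27145 + 196)/(4532 - 24310) = 27341/(-19778) = 27341*(-1/19778) = -27341/19778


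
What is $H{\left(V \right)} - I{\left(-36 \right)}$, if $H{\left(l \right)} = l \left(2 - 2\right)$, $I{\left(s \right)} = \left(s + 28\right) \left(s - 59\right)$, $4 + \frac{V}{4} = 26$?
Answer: $-760$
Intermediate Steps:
$V = 88$ ($V = -16 + 4 \cdot 26 = -16 + 104 = 88$)
$I{\left(s \right)} = \left(-59 + s\right) \left(28 + s\right)$ ($I{\left(s \right)} = \left(28 + s\right) \left(-59 + s\right) = \left(-59 + s\right) \left(28 + s\right)$)
$H{\left(l \right)} = 0$ ($H{\left(l \right)} = l 0 = 0$)
$H{\left(V \right)} - I{\left(-36 \right)} = 0 - \left(-1652 + \left(-36\right)^{2} - -1116\right) = 0 - \left(-1652 + 1296 + 1116\right) = 0 - 760 = -760$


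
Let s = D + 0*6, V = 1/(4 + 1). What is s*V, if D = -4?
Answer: -4/5 ≈ -0.80000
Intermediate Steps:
V = 1/5 ≈ 0.20000
s = -4 (s = -4 + 0*6 = -4 + 0 = -4)
s*V = -4*1/5 = -4/5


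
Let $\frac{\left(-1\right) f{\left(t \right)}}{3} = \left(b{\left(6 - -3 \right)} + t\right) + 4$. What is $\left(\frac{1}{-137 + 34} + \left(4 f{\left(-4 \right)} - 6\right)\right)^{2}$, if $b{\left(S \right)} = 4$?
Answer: $\frac{30946969}{10609} \approx 2917.0$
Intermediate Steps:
$f{\left(t \right)} = -24 - 3 t$ ($f{\left(t \right)} = - 3 \left(\left(4 + t\right) + 4\right) = - 3 \left(8 + t\right) = -24 - 3 t$)
$\left(\frac{1}{-137 + 34} + \left(4 f{\left(-4 \right)} - 6\right)\right)^{2} = \left(\frac{1}{-137 + 34} + \left(4 \left(-24 - -12\right) - 6\right)\right)^{2} = \left(\frac{1}{-103} + \left(4 \left(-24 + 12\right) - 6\right)\right)^{2} = \left(- \frac{1}{103} + \left(4 \left(-12\right) - 6\right)\right)^{2} = \left(- \frac{1}{103} - 54\right)^{2} = \left(- \frac{5563}{103}\right)^{2} = \frac{30946969}{10609}$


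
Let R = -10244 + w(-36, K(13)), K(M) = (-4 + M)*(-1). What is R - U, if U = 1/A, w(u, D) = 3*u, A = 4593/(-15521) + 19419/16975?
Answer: -2313274224623/223436124 ≈ -10353.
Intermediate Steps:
K(M) = 4 - M
A = 223436124/263468975 (A = 4593*(-1/15521) + 19419*(1/16975) = -4593/15521 + 19419/16975 = 223436124/263468975 ≈ 0.84805)
R = -10352 (R = -10244 + 3*(-36) = -10244 - 108 = -10352)
U = 263468975/223436124 (U = 1/(223436124/263468975) = 263468975/223436124 ≈ 1.1792)
R - U = -10352 - 1*263468975/223436124 = -10352 - 263468975/223436124 = -2313274224623/223436124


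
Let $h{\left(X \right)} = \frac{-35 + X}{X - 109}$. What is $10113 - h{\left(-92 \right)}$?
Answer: $\frac{2032586}{201} \approx 10112.0$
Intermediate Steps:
$h{\left(X \right)} = \frac{-35 + X}{-109 + X}$
$10113 - h{\left(-92 \right)} = 10113 - \frac{-35 - 92}{-109 - 92} = 10113 - \frac{1}{-201} \left(-127\right) = 10113 - \left(- \frac{1}{201}\right) \left(-127\right) = 10113 - \frac{127}{201} = \frac{2032586}{201}$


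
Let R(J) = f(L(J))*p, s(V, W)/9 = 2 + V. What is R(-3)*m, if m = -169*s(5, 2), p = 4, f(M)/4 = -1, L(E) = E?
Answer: 170352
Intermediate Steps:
s(V, W) = 18 + 9*V (s(V, W) = 9*(2 + V) = 18 + 9*V)
f(M) = -4 (f(M) = 4*(-1) = -4)
m = -10647 (m = -169*(18 + 9*5) = -169*(18 + 45) = -169*63 = -10647)
R(J) = -16 (R(J) = -4*4 = -16)
R(-3)*m = -16*(-10647) = 170352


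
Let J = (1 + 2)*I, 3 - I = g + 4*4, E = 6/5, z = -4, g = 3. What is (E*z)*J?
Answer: 1152/5 ≈ 230.40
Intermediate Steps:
E = 6/5 (E = 6*(⅕) = 6/5 ≈ 1.2000)
I = -16 (I = 3 - (3 + 4*4) = 3 - (3 + 16) = 3 - 1*19 = 3 - 19 = -16)
J = -48 (J = (1 + 2)*(-16) = 3*(-16) = -48)
(E*z)*J = ((6/5)*(-4))*(-48) = -24/5*(-48) = 1152/5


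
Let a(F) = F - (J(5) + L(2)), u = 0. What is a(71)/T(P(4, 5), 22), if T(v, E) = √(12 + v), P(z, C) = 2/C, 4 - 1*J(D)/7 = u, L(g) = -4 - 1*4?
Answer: 51*√310/62 ≈ 14.483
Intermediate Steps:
L(g) = -8 (L(g) = -4 - 4 = -8)
J(D) = 28 (J(D) = 28 - 7*0 = 28 + 0 = 28)
a(F) = -20 + F (a(F) = F - (28 - 8) = F - 1*20 = F - 20 = -20 + F)
a(71)/T(P(4, 5), 22) = (-20 + 71)/(√(12 + 2/5)) = 51/(√(12 + 2*(⅕))) = 51/(√(12 + ⅖)) = 51/(√(62/5)) = 51/((√310/5)) = 51*(√310/62) = 51*√310/62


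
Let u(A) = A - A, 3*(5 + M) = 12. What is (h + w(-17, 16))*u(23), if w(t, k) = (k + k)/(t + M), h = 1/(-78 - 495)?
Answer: 0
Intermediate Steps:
h = -1/573 (h = 1/(-573) = -1/573 ≈ -0.0017452)
M = -1 (M = -5 + (⅓)*12 = -5 + 4 = -1)
w(t, k) = 2*k/(-1 + t) (w(t, k) = (k + k)/(t - 1) = (2*k)/(-1 + t) = 2*k/(-1 + t))
u(A) = 0
(h + w(-17, 16))*u(23) = (-1/573 + 2*16/(-1 - 17))*0 = (-1/573 + 2*16/(-18))*0 = (-1/573 + 2*16*(-1/18))*0 = (-1/573 - 16/9)*0 = -3059/1719*0 = 0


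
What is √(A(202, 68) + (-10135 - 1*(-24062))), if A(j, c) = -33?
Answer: √13894 ≈ 117.87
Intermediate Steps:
√(A(202, 68) + (-10135 - 1*(-24062))) = √(-33 + (-10135 - 1*(-24062))) = √(-33 + (-10135 + 24062)) = √(-33 + 13927) = √13894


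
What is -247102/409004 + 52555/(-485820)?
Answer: -7077114943/9935116164 ≈ -0.71233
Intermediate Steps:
-247102/409004 + 52555/(-485820) = -247102*1/409004 + 52555*(-1/485820) = -123551/204502 - 10511/97164 = -7077114943/9935116164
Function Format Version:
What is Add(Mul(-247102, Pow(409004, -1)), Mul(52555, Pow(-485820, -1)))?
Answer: Rational(-7077114943, 9935116164) ≈ -0.71233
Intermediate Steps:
Add(Mul(-247102, Pow(409004, -1)), Mul(52555, Pow(-485820, -1))) = Add(Mul(-247102, Rational(1, 409004)), Mul(52555, Rational(-1, 485820))) = Add(Rational(-123551, 204502), Rational(-10511, 97164)) = Rational(-7077114943, 9935116164)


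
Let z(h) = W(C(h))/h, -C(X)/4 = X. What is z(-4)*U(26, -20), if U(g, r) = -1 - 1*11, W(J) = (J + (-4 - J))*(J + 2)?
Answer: -216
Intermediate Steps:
C(X) = -4*X
W(J) = -8 - 4*J (W(J) = -4*(2 + J) = -8 - 4*J)
U(g, r) = -12 (U(g, r) = -1 - 11 = -12)
z(h) = (-8 + 16*h)/h (z(h) = (-8 - (-16)*h)/h = (-8 + 16*h)/h)
z(-4)*U(26, -20) = (16 - 8/(-4))*(-12) = (16 - 8*(-1/4))*(-12) = (16 + 2)*(-12) = 18*(-12) = -216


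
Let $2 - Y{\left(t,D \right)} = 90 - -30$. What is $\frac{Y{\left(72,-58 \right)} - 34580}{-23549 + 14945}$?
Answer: $\frac{5783}{1434} \approx 4.0328$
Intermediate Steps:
$Y{\left(t,D \right)} = -118$ ($Y{\left(t,D \right)} = 2 - \left(90 - -30\right) = 2 - \left(90 + 30\right) = 2 - 120 = -118$)
$\frac{Y{\left(72,-58 \right)} - 34580}{-23549 + 14945} = \frac{-118 - 34580}{-23549 + 14945} = - \frac{34698}{-8604} = \left(-34698\right) \left(- \frac{1}{8604}\right) = \frac{5783}{1434}$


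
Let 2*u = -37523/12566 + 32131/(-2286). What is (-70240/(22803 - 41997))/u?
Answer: -1323953760/3082725947 ≈ -0.42947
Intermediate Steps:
u = -963653/113094 (u = (-37523/12566 + 32131/(-2286))/2 = (-37523*1/12566 + 32131*(-1/2286))/2 = (-37523/12566 - 253/18)/2 = (1/2)*(-963653/56547) = -963653/113094 ≈ -8.5208)
(-70240/(22803 - 41997))/u = (-70240/(22803 - 41997))/(-963653/113094) = -70240/(-19194)*(-113094/963653) = -70240*(-1/19194)*(-113094/963653) = (35120/9597)*(-113094/963653) = -1323953760/3082725947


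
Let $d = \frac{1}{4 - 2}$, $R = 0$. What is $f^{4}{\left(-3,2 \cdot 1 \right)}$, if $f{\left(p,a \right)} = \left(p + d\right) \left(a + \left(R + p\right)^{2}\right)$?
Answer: $\frac{9150625}{16} \approx 5.7191 \cdot 10^{5}$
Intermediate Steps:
$d = \frac{1}{2} \approx 0.5$
$f{\left(p,a \right)} = \left(\frac{1}{2} + p\right) \left(a + p^{2}\right)$ ($f{\left(p,a \right)} = \left(p + \frac{1}{2}\right) \left(a + \left(0 + p\right)^{2}\right) = \left(\frac{1}{2} + p\right) \left(a + p^{2}\right)$)
$f^{4}{\left(-3,2 \cdot 1 \right)} = \left(\left(-3\right)^{3} + \frac{2 \cdot 1}{2} + \frac{\left(-3\right)^{2}}{2} + 2 \cdot 1 \left(-3\right)\right)^{4} = \left(-27 + \frac{1}{2} \cdot 2 + \frac{1}{2} \cdot 9 + 2 \left(-3\right)\right)^{4} = \left(-27 + 1 + \frac{9}{2} - 6\right)^{4} = \left(- \frac{55}{2}\right)^{4} = \frac{9150625}{16}$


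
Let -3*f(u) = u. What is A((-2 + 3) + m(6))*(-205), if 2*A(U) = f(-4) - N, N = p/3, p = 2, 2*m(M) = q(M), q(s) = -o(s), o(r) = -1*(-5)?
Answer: -205/3 ≈ -68.333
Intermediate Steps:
o(r) = 5
f(u) = -u/3
q(s) = -5 (q(s) = -1*5 = -5)
m(M) = -5/2 (m(M) = (½)*(-5) = -5/2)
N = ⅔ (N = 2/3 = 2*(⅓) = ⅔ ≈ 0.66667)
A(U) = ⅓ (A(U) = (-⅓*(-4) - 1*⅔)/2 = (4/3 - ⅔)/2 = (½)*(⅔) = ⅓)
A((-2 + 3) + m(6))*(-205) = (⅓)*(-205) = -205/3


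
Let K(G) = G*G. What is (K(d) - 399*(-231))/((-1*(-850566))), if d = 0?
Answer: 30723/283522 ≈ 0.10836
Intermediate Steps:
K(G) = G²
(K(d) - 399*(-231))/((-1*(-850566))) = (0² - 399*(-231))/((-1*(-850566))) = (0 + 92169)/850566 = 92169*(1/850566) = 30723/283522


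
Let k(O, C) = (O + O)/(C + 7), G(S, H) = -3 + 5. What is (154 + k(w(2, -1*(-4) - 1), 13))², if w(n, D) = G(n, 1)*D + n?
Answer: 599076/25 ≈ 23963.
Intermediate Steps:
G(S, H) = 2
w(n, D) = n + 2*D (w(n, D) = 2*D + n = n + 2*D)
k(O, C) = 2*O/(7 + C) (k(O, C) = (2*O)/(7 + C) = 2*O/(7 + C))
(154 + k(w(2, -1*(-4) - 1), 13))² = (154 + 2*(2 + 2*(-1*(-4) - 1))/(7 + 13))² = (154 + 2*(2 + 2*(4 - 1))/20)² = (154 + 2*(2 + 2*3)*(1/20))² = (154 + 2*(2 + 6)*(1/20))² = (154 + 2*8*(1/20))² = (154 + ⅘)² = (774/5)² = 599076/25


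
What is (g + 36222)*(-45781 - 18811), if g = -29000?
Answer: -466483424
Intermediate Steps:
(g + 36222)*(-45781 - 18811) = (-29000 + 36222)*(-45781 - 18811) = 7222*(-64592) = -466483424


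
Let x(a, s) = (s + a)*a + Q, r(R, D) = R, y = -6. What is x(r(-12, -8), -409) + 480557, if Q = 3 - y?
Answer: 485618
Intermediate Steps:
Q = 9 (Q = 3 - 1*(-6) = 3 + 6 = 9)
x(a, s) = 9 + a*(a + s) (x(a, s) = (s + a)*a + 9 = (a + s)*a + 9 = a*(a + s) + 9 = 9 + a*(a + s))
x(r(-12, -8), -409) + 480557 = (9 + (-12)² - 12*(-409)) + 480557 = (9 + 144 + 4908) + 480557 = 5061 + 480557 = 485618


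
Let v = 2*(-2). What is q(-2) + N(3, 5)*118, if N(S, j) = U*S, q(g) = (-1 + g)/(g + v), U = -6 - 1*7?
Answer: -9203/2 ≈ -4601.5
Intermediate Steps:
U = -13 (U = -6 - 7 = -13)
v = -4
q(g) = (-1 + g)/(-4 + g) (q(g) = (-1 + g)/(g - 4) = (-1 + g)/(-4 + g))
N(S, j) = -13*S
q(-2) + N(3, 5)*118 = (-1 - 2)/(-4 - 2) - 13*3*118 = -3/(-6) - 39*118 = -⅙*(-3) - 4602 = ½ - 4602 = -9203/2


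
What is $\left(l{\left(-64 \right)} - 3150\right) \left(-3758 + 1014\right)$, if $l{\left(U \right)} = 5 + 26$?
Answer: $8558536$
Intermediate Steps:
$l{\left(U \right)} = 31$
$\left(l{\left(-64 \right)} - 3150\right) \left(-3758 + 1014\right) = \left(31 - 3150\right) \left(-3758 + 1014\right) = \left(-3119\right) \left(-2744\right) = 8558536$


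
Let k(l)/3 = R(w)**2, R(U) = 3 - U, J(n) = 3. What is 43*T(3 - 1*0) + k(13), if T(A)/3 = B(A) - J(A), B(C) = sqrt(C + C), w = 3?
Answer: -387 + 129*sqrt(6) ≈ -71.016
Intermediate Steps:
B(C) = sqrt(2)*sqrt(C) (B(C) = sqrt(2*C) = sqrt(2)*sqrt(C))
T(A) = -9 + 3*sqrt(2)*sqrt(A) (T(A) = 3*(sqrt(2)*sqrt(A) - 1*3) = 3*(sqrt(2)*sqrt(A) - 3) = 3*(-3 + sqrt(2)*sqrt(A)) = -9 + 3*sqrt(2)*sqrt(A))
k(l) = 0 (k(l) = 3*(3 - 1*3)**2 = 3*(3 - 3)**2 = 3*0**2 = 3*0 = 0)
43*T(3 - 1*0) + k(13) = 43*(-9 + 3*sqrt(2)*sqrt(3 - 1*0)) + 0 = 43*(-9 + 3*sqrt(2)*sqrt(3 + 0)) + 0 = 43*(-9 + 3*sqrt(2)*sqrt(3)) + 0 = 43*(-9 + 3*sqrt(6)) + 0 = (-387 + 129*sqrt(6)) + 0 = -387 + 129*sqrt(6)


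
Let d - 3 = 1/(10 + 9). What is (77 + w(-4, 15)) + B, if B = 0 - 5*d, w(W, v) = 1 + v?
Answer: 1477/19 ≈ 77.737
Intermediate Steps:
d = 58/19 (d = 3 + 1/(10 + 9) = 3 + 1/19 = 58/19 ≈ 3.0526)
B = -290/19 (B = 0 - 5*58/19 = 0 - 290/19 = -290/19 ≈ -15.263)
(77 + w(-4, 15)) + B = (77 + (1 + 15)) - 290/19 = (77 + 16) - 290/19 = 93 - 290/19 = 1477/19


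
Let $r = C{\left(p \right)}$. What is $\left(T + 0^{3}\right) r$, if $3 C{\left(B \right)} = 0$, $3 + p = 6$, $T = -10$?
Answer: $0$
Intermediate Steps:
$p = 3$ ($p = -3 + 6 = 3$)
$C{\left(B \right)} = 0$ ($C{\left(B \right)} = \frac{1}{3} \cdot 0 = 0$)
$r = 0$
$\left(T + 0^{3}\right) r = \left(-10 + 0^{3}\right) 0 = \left(-10 + 0\right) 0 = \left(-10\right) 0 = 0$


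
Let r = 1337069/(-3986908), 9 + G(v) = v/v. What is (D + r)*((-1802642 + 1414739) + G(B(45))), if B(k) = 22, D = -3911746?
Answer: 6049771806498055107/3986908 ≈ 1.5174e+12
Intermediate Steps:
G(v) = -8 (G(v) = -9 + v/v = -9 + 1 = -8)
r = -1337069/3986908 (r = 1337069*(-1/3986908) = -1337069/3986908 ≈ -0.33536)
(D + r)*((-1802642 + 1414739) + G(B(45))) = (-3911746 - 1337069/3986908)*((-1802642 + 1414739) - 8) = -15595772758437*(-387903 - 8)/3986908 = -15595772758437/3986908*(-387911) = 6049771806498055107/3986908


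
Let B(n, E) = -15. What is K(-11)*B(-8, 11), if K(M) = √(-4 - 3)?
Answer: -15*I*√7 ≈ -39.686*I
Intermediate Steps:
K(M) = I*√7 (K(M) = √(-7) = I*√7)
K(-11)*B(-8, 11) = (I*√7)*(-15) = -15*I*√7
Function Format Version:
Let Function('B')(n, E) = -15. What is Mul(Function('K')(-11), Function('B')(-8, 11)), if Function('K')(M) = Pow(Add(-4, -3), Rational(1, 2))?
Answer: Mul(-15, I, Pow(7, Rational(1, 2))) ≈ Mul(-39.686, I)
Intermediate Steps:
Function('K')(M) = Mul(I, Pow(7, Rational(1, 2))) (Function('K')(M) = Pow(-7, Rational(1, 2)) = Mul(I, Pow(7, Rational(1, 2))))
Mul(Function('K')(-11), Function('B')(-8, 11)) = Mul(Mul(I, Pow(7, Rational(1, 2))), -15) = Mul(-15, I, Pow(7, Rational(1, 2)))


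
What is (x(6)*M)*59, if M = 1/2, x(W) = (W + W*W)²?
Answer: 52038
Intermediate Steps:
x(W) = (W + W²)²
M = ½ ≈ 0.50000
(x(6)*M)*59 = ((6²*(1 + 6)²)*(½))*59 = ((36*7²)*(½))*59 = ((36*49)*(½))*59 = (1764*(½))*59 = 882*59 = 52038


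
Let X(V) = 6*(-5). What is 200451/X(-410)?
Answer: -66817/10 ≈ -6681.7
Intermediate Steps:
X(V) = -30
200451/X(-410) = 200451/(-30) = 200451*(-1/30) = -66817/10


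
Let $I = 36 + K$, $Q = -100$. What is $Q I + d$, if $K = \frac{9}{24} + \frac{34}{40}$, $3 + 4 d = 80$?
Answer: $- \frac{14813}{4} \approx -3703.3$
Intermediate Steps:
$d = \frac{77}{4}$ ($d = - \frac{3}{4} + \frac{1}{4} \cdot 80 = - \frac{3}{4} + 20 = \frac{77}{4} \approx 19.25$)
$K = \frac{49}{40}$ ($K = 9 \cdot \frac{1}{24} + 34 \cdot \frac{1}{40} = \frac{3}{8} + \frac{17}{20} = \frac{49}{40} \approx 1.225$)
$I = \frac{1489}{40}$ ($I = 36 + \frac{49}{40} = \frac{1489}{40} \approx 37.225$)
$Q I + d = \left(-100\right) \frac{1489}{40} + \frac{77}{4} = - \frac{7445}{2} + \frac{77}{4} = - \frac{14813}{4}$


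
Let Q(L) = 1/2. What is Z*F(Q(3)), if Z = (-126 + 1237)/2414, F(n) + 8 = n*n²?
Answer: -69993/19312 ≈ -3.6243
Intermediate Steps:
Q(L) = ½
F(n) = -8 + n³ (F(n) = -8 + n*n² = -8 + n³)
Z = 1111/2414 (Z = 1111*(1/2414) = 1111/2414 ≈ 0.46023)
Z*F(Q(3)) = 1111*(-8 + (½)³)/2414 = 1111*(-8 + ⅛)/2414 = (1111/2414)*(-63/8) = -69993/19312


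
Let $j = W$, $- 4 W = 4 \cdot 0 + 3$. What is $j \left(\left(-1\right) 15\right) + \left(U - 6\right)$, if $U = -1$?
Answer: $\frac{17}{4} \approx 4.25$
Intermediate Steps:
$W = - \frac{3}{4}$ ($W = - \frac{4 \cdot 0 + 3}{4} = - \frac{0 + 3}{4} = \left(- \frac{1}{4}\right) 3 = - \frac{3}{4} \approx -0.75$)
$j = - \frac{3}{4} \approx -0.75$
$j \left(\left(-1\right) 15\right) + \left(U - 6\right) = - \frac{3 \left(\left(-1\right) 15\right)}{4} - 7 = \left(- \frac{3}{4}\right) \left(-15\right) - 7 = \frac{45}{4} - 7 = \frac{17}{4}$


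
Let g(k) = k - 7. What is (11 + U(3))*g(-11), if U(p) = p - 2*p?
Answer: -144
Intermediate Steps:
g(k) = -7 + k
U(p) = -p
(11 + U(3))*g(-11) = (11 - 1*3)*(-7 - 11) = (11 - 3)*(-18) = 8*(-18) = -144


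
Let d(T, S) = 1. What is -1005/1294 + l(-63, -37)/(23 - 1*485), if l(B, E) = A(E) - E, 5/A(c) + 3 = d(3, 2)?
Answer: -169651/199276 ≈ -0.85134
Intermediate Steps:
A(c) = -5/2 (A(c) = 5/(-3 + 1) = 5/(-2) = 5*(-1/2) = -5/2)
l(B, E) = -5/2 - E
-1005/1294 + l(-63, -37)/(23 - 1*485) = -1005/1294 + (-5/2 - 1*(-37))/(23 - 1*485) = -1005*1/1294 + (-5/2 + 37)/(23 - 485) = -1005/1294 + (69/2)/(-462) = -1005/1294 + (69/2)*(-1/462) = -1005/1294 - 23/308 = -169651/199276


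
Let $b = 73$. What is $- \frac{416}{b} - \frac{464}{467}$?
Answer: $- \frac{228144}{34091} \approx -6.6922$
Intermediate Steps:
$- \frac{416}{b} - \frac{464}{467} = - \frac{416}{73} - \frac{464}{467} = - \frac{228144}{34091}$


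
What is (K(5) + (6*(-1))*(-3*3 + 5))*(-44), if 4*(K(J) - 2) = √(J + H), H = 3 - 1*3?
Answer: -1144 - 11*√5 ≈ -1168.6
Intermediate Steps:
H = 0 (H = 3 - 3 = 0)
K(J) = 2 + √J/4 (K(J) = 2 + √(J + 0)/4 = 2 + √J/4)
(K(5) + (6*(-1))*(-3*3 + 5))*(-44) = ((2 + √5/4) + (6*(-1))*(-3*3 + 5))*(-44) = ((2 + √5/4) - 6*(-9 + 5))*(-44) = ((2 + √5/4) - 6*(-4))*(-44) = ((2 + √5/4) + 24)*(-44) = (26 + √5/4)*(-44) = -1144 - 11*√5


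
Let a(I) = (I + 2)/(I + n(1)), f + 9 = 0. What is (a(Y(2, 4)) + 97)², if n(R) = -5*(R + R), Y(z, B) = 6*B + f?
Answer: 252004/25 ≈ 10080.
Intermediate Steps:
f = -9 (f = -9 + 0 = -9)
Y(z, B) = -9 + 6*B (Y(z, B) = 6*B - 9 = -9 + 6*B)
n(R) = -10*R
a(I) = (2 + I)/(-10 + I) (a(I) = (I + 2)/(I - 10*1) = (2 + I)/(I - 10) = (2 + I)/(-10 + I))
(a(Y(2, 4)) + 97)² = ((2 + (-9 + 6*4))/(-10 + (-9 + 6*4)) + 97)² = ((2 + (-9 + 24))/(-10 + (-9 + 24)) + 97)² = ((2 + 15)/(-10 + 15) + 97)² = (17/5 + 97)² = (502/5)² = 252004/25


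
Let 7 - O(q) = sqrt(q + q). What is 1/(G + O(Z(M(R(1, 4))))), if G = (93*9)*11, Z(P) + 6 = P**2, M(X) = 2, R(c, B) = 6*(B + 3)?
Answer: 4607/42448900 + I/42448900 ≈ 0.00010853 + 2.3558e-8*I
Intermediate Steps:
R(c, B) = 18 + 6*B (R(c, B) = 6*(3 + B) = 18 + 6*B)
Z(P) = -6 + P**2
G = 9207 (G = 837*11 = 9207)
O(q) = 7 - sqrt(2)*sqrt(q) (O(q) = 7 - sqrt(q + q) = 7 - sqrt(2*q) = 7 - sqrt(2)*sqrt(q))
1/(G + O(Z(M(R(1, 4))))) = 1/(9207 + (7 - sqrt(2)*sqrt(-6 + 2**2))) = 1/(9207 + (7 - sqrt(2)*sqrt(-6 + 4))) = 1/(9207 + (7 - sqrt(2)*sqrt(-2))) = 1/(9207 + (7 - sqrt(2)*I*sqrt(2))) = 1/(9207 + (7 - 2*I)) = 1/(9214 - 2*I) = (9214 + 2*I)/84897800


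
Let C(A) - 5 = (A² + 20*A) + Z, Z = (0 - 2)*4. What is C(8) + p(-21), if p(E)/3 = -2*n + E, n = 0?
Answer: 158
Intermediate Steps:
Z = -8 (Z = -2*4 = -8)
p(E) = 3*E (p(E) = 3*(-2*0 + E) = 3*(0 + E) = 3*E)
C(A) = -3 + A² + 20*A (C(A) = 5 + ((A² + 20*A) - 8) = 5 + (-8 + A² + 20*A) = -3 + A² + 20*A)
C(8) + p(-21) = (-3 + 8² + 20*8) + 3*(-21) = (-3 + 64 + 160) - 63 = 221 - 63 = 158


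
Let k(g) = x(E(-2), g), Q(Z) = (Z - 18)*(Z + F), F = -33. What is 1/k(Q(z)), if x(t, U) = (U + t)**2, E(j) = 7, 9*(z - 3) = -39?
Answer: 81/36445369 ≈ 2.2225e-6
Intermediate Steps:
z = -4/3 (z = 3 + (1/9)*(-39) = 3 - 13/3 = -4/3 ≈ -1.3333)
Q(Z) = (-33 + Z)*(-18 + Z) (Q(Z) = (Z - 18)*(Z - 33) = (-18 + Z)*(-33 + Z) = (-33 + Z)*(-18 + Z))
k(g) = (7 + g)**2 (k(g) = (g + 7)**2 = (7 + g)**2)
1/k(Q(z)) = 1/((7 + (594 + (-4/3)**2 - 51*(-4/3)))**2) = 1/((7 + (594 + 16/9 + 68))**2) = 1/((7 + 5974/9)**2) = 1/((6037/9)**2) = 1/(36445369/81) = 81/36445369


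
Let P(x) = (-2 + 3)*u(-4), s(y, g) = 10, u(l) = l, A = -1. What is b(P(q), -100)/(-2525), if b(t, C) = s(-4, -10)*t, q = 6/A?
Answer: 8/505 ≈ 0.015842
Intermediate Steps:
q = -6 (q = 6/(-1) = 6*(-1) = -6)
P(x) = -4 (P(x) = (-2 + 3)*(-4) = 1*(-4) = -4)
b(t, C) = 10*t
b(P(q), -100)/(-2525) = (10*(-4))/(-2525) = -40*(-1/2525) = 8/505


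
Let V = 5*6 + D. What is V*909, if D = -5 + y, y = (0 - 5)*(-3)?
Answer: 36360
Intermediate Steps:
y = 15 (y = -5*(-3) = 15)
D = 10 (D = -5 + 15 = 10)
V = 40 (V = 5*6 + 10 = 30 + 10 = 40)
V*909 = 40*909 = 36360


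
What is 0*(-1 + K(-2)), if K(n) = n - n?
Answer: 0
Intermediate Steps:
K(n) = 0
0*(-1 + K(-2)) = 0*(-1 + 0) = 0*(-1) = 0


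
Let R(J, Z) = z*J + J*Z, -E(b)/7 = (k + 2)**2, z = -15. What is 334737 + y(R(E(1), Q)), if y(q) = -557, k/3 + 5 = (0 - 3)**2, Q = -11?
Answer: 334180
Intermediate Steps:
k = 12 (k = -15 + 3*(0 - 3)**2 = -15 + 3*(-3)**2 = -15 + 3*9 = -15 + 27 = 12)
E(b) = -1372 (E(b) = -7*(12 + 2)**2 = -7*14**2 = -7*196 = -1372)
R(J, Z) = -15*J + J*Z
334737 + y(R(E(1), Q)) = 334737 - 557 = 334180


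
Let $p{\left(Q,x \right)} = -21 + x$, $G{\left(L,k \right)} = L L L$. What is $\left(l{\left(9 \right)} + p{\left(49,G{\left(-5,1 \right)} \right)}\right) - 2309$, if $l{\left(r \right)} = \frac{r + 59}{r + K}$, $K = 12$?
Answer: $- \frac{51487}{21} \approx -2451.8$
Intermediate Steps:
$G{\left(L,k \right)} = L^{3}$ ($G{\left(L,k \right)} = L^{2} L = L^{3}$)
$l{\left(r \right)} = \frac{59 + r}{12 + r}$ ($l{\left(r \right)} = \frac{r + 59}{r + 12} = \frac{59 + r}{12 + r}$)
$\left(l{\left(9 \right)} + p{\left(49,G{\left(-5,1 \right)} \right)}\right) - 2309 = \left(\frac{59 + 9}{12 + 9} + \left(-21 + \left(-5\right)^{3}\right)\right) - 2309 = \left(\frac{1}{21} \cdot 68 - 146\right) - 2309 = \left(\frac{68}{21} - 146\right) - 2309 = - \frac{2998}{21} - 2309 = - \frac{51487}{21}$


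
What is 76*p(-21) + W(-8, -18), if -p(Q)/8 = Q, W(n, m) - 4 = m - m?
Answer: 12772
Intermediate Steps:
W(n, m) = 4 (W(n, m) = 4 + (m - m) = 4 + 0 = 4)
p(Q) = -8*Q
76*p(-21) + W(-8, -18) = 76*(-8*(-21)) + 4 = 76*168 + 4 = 12768 + 4 = 12772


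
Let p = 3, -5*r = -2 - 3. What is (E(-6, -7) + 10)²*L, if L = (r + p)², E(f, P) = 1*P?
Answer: 144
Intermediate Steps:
r = 1 (r = -(-2 - 3)/5 = -⅕*(-5) = 1)
E(f, P) = P
L = 16 (L = (1 + 3)² = 4² = 16)
(E(-6, -7) + 10)²*L = (-7 + 10)²*16 = 3²*16 = 9*16 = 144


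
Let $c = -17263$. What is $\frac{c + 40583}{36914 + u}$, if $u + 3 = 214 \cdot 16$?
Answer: $\frac{4664}{8067} \approx 0.57816$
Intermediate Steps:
$u = 3421$ ($u = -3 + 214 \cdot 16 = -3 + 3424 = 3421$)
$\frac{c + 40583}{36914 + u} = \frac{-17263 + 40583}{36914 + 3421} = \frac{23320}{40335} = 23320 \cdot \frac{1}{40335} = \frac{4664}{8067}$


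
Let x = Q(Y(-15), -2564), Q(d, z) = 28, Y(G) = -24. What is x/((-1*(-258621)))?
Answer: 28/258621 ≈ 0.00010827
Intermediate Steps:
x = 28
x/((-1*(-258621))) = 28/((-1*(-258621))) = 28/258621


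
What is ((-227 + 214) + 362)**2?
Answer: 121801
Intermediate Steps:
((-227 + 214) + 362)**2 = (-13 + 362)**2 = 349**2 = 121801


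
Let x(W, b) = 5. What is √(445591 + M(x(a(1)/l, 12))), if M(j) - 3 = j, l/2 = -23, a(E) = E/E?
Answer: 3*√49511 ≈ 667.53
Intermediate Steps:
a(E) = 1
l = -46 (l = 2*(-23) = -46)
M(j) = 3 + j
√(445591 + M(x(a(1)/l, 12))) = √(445591 + (3 + 5)) = √(445591 + 8) = √445599 = 3*√49511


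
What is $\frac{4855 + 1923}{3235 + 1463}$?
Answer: $\frac{3389}{2349} \approx 1.4427$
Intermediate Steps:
$\frac{4855 + 1923}{3235 + 1463} = \frac{6778}{4698} = 6778 \cdot \frac{1}{4698} = \frac{3389}{2349}$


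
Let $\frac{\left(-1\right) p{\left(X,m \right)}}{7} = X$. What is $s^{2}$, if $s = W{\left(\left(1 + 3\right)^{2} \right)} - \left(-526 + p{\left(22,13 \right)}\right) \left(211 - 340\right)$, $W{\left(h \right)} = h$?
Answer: $7691991616$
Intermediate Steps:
$p{\left(X,m \right)} = - 7 X$
$s = -87704$ ($s = \left(1 + 3\right)^{2} - \left(-526 - 154\right) \left(211 - 340\right) = 4^{2} - \left(-526 - 154\right) \left(-129\right) = 16 - \left(-680\right) \left(-129\right) = 16 - 87720 = -87704$)
$s^{2} = \left(-87704\right)^{2} = 7691991616$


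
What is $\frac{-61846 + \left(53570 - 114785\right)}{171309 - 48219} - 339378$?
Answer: $- \frac{41774161081}{123090} \approx -3.3938 \cdot 10^{5}$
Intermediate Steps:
$\frac{-61846 + \left(53570 - 114785\right)}{171309 - 48219} - 339378 = \frac{-61846 + \left(53570 - 114785\right)}{123090} - 339378 = \left(-61846 - 61215\right) \frac{1}{123090} - 339378 = \left(-123061\right) \frac{1}{123090} - 339378 = - \frac{123061}{123090} - 339378 = - \frac{41774161081}{123090}$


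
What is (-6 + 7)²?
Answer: 1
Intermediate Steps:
(-6 + 7)² = 1² = 1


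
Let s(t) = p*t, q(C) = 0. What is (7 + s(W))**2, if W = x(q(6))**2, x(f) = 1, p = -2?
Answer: 25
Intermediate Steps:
W = 1 (W = 1**2 = 1)
s(t) = -2*t
(7 + s(W))**2 = (7 - 2*1)**2 = (7 - 2)**2 = 5**2 = 25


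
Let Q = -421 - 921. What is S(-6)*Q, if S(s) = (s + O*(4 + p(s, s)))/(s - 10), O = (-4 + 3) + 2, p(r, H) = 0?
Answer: -671/4 ≈ -167.75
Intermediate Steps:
O = 1 (O = -1 + 2 = 1)
Q = -1342
S(s) = (4 + s)/(-10 + s) (S(s) = (s + 1*(4 + 0))/(s - 10) = (s + 1*4)/(-10 + s) = (s + 4)/(-10 + s) = (4 + s)/(-10 + s))
S(-6)*Q = ((4 - 6)/(-10 - 6))*(-1342) = (-2/(-16))*(-1342) = -1/16*(-2)*(-1342) = (⅛)*(-1342) = -671/4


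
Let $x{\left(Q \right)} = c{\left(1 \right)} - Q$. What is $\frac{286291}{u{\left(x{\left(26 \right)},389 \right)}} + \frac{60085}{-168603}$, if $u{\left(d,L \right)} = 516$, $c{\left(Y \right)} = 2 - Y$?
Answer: $\frac{373941997}{674412} \approx 554.47$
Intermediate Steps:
$x{\left(Q \right)} = 1 - Q$ ($x{\left(Q \right)} = \left(2 - 1\right) - Q = 1 - Q$)
$\frac{286291}{u{\left(x{\left(26 \right)},389 \right)}} + \frac{60085}{-168603} = \frac{286291}{516} + \frac{60085}{-168603} = 286291 \cdot \frac{1}{516} + 60085 \left(- \frac{1}{168603}\right) = \frac{286291}{516} - \frac{60085}{168603} = \frac{373941997}{674412}$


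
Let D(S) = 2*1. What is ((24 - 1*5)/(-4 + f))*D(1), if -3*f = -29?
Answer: 114/17 ≈ 6.7059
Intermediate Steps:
f = 29/3 (f = -⅓*(-29) = 29/3 ≈ 9.6667)
D(S) = 2
((24 - 1*5)/(-4 + f))*D(1) = ((24 - 1*5)/(-4 + 29/3))*2 = ((24 - 5)/(17/3))*2 = (19*(3/17))*2 = (57/17)*2 = 114/17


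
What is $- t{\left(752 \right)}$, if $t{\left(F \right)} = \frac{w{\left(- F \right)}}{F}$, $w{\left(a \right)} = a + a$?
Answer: $2$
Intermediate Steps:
$w{\left(a \right)} = 2 a$
$t{\left(F \right)} = -2$ ($t{\left(F \right)} = \frac{2 \left(- F\right)}{F} = \frac{\left(-2\right) F}{F} = -2$)
$- t{\left(752 \right)} = \left(-1\right) \left(-2\right) = 2$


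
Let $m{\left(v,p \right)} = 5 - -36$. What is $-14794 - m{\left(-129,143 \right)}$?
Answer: $-14835$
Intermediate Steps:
$m{\left(v,p \right)} = 41$ ($m{\left(v,p \right)} = 5 + 36 = 41$)
$-14794 - m{\left(-129,143 \right)} = -14794 - 41 = -14835$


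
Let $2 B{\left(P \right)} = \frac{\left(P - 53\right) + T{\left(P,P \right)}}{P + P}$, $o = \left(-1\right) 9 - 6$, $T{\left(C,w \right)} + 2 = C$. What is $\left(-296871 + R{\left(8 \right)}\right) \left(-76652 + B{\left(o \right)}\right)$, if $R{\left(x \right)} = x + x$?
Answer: $\frac{273049306985}{12} \approx 2.2754 \cdot 10^{10}$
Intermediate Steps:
$R{\left(x \right)} = 2 x$
$T{\left(C,w \right)} = -2 + C$
$o = -15$ ($o = -9 - 6 = -15$)
$B{\left(P \right)} = \frac{-55 + 2 P}{4 P}$ ($B{\left(P \right)} = \frac{\left(\left(P - 53\right) + \left(-2 + P\right)\right) \frac{1}{P + P}}{2} = \frac{\left(\left(P - 53\right) + \left(-2 + P\right)\right) \frac{1}{2 P}}{2} = \frac{\left(\left(-53 + P\right) + \left(-2 + P\right)\right) \frac{1}{2 P}}{2} = \frac{\left(-55 + 2 P\right) \frac{1}{2 P}}{2} = \frac{\frac{1}{2} \frac{1}{P} \left(-55 + 2 P\right)}{2} = \frac{-55 + 2 P}{4 P}$)
$\left(-296871 + R{\left(8 \right)}\right) \left(-76652 + B{\left(o \right)}\right) = \left(-296871 + 2 \cdot 8\right) \left(-76652 + \frac{-55 + 2 \left(-15\right)}{4 \left(-15\right)}\right) = \left(-296871 + 16\right) \left(-76652 + \frac{1}{4} \left(- \frac{1}{15}\right) \left(-55 - 30\right)\right) = - 296855 \left(-76652 + \frac{1}{4} \left(- \frac{1}{15}\right) \left(-85\right)\right) = - 296855 \left(-76652 + \frac{17}{12}\right) = \left(-296855\right) \left(- \frac{919807}{12}\right) = \frac{273049306985}{12}$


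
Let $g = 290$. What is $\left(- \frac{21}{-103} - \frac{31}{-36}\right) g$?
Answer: $\frac{572605}{1854} \approx 308.85$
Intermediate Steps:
$\left(- \frac{21}{-103} - \frac{31}{-36}\right) g = \left(- \frac{21}{-103} - \frac{31}{-36}\right) 290 = \left(\left(-21\right) \left(- \frac{1}{103}\right) - - \frac{31}{36}\right) 290 = \left(\frac{21}{103} + \frac{31}{36}\right) 290 = \frac{3949}{3708} \cdot 290 = \frac{572605}{1854}$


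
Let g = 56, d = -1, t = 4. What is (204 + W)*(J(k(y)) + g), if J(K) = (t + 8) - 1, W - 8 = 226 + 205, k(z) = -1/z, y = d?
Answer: 43081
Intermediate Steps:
y = -1
W = 439 (W = 8 + (226 + 205) = 8 + 431 = 439)
J(K) = 11 (J(K) = (4 + 8) - 1 = 12 - 1 = 11)
(204 + W)*(J(k(y)) + g) = (204 + 439)*(11 + 56) = 643*67 = 43081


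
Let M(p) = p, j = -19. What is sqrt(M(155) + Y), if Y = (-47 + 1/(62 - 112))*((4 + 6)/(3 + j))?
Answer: 3*sqrt(8195)/20 ≈ 13.579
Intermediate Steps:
Y = 2351/80 (Y = (-47 + 1/(62 - 112))*((4 + 6)/(3 - 19)) = (-47 + 1/(-50))*(10/(-16)) = (-47 - 1/50)*(10*(-1/16)) = -2351/50*(-5/8) = 2351/80 ≈ 29.388)
sqrt(M(155) + Y) = sqrt(155 + 2351/80) = sqrt(14751/80) = 3*sqrt(8195)/20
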